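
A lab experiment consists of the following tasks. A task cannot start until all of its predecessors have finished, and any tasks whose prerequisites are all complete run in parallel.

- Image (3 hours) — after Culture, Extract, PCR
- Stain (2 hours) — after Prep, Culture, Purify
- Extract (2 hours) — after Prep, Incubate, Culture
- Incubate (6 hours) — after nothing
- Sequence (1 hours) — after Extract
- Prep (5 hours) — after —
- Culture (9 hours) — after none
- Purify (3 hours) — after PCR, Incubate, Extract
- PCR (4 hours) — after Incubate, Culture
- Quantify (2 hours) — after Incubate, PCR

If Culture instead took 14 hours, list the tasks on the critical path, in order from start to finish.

Culture, PCR, Purify, Stain

The binding path is Culture→PCR→Purify→Stain = 9+4+3+2 = 18; finish at 18 hours.
Culture lies on that path, so at 14 hours the path becomes 23 hours.
The critical path is still Culture→PCR→Purify→Stain; finish is now 23 hours.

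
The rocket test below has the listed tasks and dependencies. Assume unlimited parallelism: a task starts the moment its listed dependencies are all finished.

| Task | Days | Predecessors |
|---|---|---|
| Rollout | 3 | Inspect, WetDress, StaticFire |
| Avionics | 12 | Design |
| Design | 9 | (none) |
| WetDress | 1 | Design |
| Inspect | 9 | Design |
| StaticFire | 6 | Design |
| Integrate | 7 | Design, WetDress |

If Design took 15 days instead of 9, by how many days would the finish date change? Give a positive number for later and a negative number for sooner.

Actual critical path: Design→Avionics = 9+12 = 21 ⇒ 21 days.
Since Design is critical, the +6 change carries straight to that chain (now 27 days).
That remains the longest chain; total 27 days.
Change in finish: 27 − 21 = +6 days.

6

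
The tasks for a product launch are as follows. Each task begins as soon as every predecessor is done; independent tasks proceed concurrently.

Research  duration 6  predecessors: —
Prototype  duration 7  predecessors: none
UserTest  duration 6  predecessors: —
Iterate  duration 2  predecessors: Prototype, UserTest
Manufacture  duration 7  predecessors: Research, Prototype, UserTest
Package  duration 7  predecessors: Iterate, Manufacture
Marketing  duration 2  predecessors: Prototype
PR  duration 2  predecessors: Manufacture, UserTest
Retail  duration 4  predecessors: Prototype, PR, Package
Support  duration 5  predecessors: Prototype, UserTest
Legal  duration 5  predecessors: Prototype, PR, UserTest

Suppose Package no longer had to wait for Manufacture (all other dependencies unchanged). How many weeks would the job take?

With the dependency in place, Prototype→Manufacture→Package→Retail = 7+7+7+4 = 25 sets the finish at 25 weeks.
Without Manufacture→Package, Package's earliest start moves from 14 to 9.
New critical path: Prototype→Manufacture→PR→Legal = 7+7+2+5 = 21 ⇒ 21 weeks.

21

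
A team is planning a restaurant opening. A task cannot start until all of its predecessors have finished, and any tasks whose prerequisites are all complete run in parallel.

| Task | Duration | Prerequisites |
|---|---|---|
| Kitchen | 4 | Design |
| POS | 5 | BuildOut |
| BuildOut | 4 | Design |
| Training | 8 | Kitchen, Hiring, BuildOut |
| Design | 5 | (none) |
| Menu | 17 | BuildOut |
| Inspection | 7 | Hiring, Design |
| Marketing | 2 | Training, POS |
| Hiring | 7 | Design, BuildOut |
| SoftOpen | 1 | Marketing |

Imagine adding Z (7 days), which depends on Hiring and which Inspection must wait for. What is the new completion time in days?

Originally the project takes 27 days.
With Z inserted, Inspection now waits for max(Hiring, Design, Z).
New critical path: Design→BuildOut→Hiring→Z→Inspection = 5+4+7+7+7 = 30 ⇒ 30 days.

30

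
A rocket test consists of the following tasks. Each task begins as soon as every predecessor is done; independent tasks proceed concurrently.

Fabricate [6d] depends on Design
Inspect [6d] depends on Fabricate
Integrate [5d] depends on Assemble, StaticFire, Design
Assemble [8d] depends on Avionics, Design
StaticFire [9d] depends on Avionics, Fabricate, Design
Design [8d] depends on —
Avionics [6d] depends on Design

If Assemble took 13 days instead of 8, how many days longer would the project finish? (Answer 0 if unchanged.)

Actual critical path: Design→Fabricate→StaticFire→Integrate = 8+6+9+5 = 28 ⇒ 28 days.
Assemble is off the critical path — its longest chain is 27 days, giving 1 of slack.
The binding chain switches to Design→Avionics→Assemble→Integrate = 8+6+13+5 = 32; finish 32 days.
Change in finish: 32 − 28 = +4 days.

4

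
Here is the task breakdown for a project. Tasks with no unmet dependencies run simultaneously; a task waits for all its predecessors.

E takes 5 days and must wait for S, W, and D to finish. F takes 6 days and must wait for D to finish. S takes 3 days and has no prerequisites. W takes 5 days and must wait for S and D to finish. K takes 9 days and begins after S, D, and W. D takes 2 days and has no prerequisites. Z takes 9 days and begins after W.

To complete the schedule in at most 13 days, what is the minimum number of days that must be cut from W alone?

Current finish: 17 days; target: 13.
W is on every critical path, so each day cut from W cuts the finish by one (this holds down to a finish of 13).
Need 17 − 13 = 4 days off W → W becomes 1 day, finish becomes 13.

4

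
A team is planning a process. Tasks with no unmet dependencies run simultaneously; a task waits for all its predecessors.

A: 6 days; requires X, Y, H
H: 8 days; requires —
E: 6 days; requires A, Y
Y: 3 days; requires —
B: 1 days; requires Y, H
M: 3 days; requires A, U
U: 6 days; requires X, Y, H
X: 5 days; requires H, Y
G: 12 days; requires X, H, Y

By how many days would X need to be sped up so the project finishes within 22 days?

3

Current finish: 25 days; target: 22.
X is on every critical path, so each day cut from X cuts the finish by one (this holds down to a finish of 21).
Need 25 − 22 = 3 days off X → X becomes 2 days, finish becomes 22.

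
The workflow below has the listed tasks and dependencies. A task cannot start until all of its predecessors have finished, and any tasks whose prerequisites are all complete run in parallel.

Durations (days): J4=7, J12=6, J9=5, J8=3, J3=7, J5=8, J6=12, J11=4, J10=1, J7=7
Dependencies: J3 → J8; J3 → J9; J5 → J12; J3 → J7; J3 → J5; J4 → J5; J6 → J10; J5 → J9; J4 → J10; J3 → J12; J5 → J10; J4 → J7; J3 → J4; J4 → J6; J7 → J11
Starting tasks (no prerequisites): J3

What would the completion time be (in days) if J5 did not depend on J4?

27

Original critical path: J3→J4→J5→J12 = 7+7+8+6 = 28 ⇒ 28 days.
Without J4→J5, J5's earliest start moves from 14 to 7.
The longest chain is now J3→J4→J6→J10 = 7+7+12+1 = 27, so the job takes 27 days.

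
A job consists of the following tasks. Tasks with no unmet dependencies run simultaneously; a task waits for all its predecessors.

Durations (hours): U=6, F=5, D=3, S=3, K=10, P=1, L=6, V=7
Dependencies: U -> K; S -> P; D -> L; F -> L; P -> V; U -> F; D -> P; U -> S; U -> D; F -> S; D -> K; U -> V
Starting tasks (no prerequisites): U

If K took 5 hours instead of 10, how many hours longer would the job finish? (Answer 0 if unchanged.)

Baseline: U→F→S→P→V = 6+5+3+1+7 = 22 → 22 hours.
The longest path through K is only 19 hours, so K has float 3.
The critical path is still U→F→S→P→V; finish is now 22 hours.
Change in finish: 22 − 22 = +0 hours.

0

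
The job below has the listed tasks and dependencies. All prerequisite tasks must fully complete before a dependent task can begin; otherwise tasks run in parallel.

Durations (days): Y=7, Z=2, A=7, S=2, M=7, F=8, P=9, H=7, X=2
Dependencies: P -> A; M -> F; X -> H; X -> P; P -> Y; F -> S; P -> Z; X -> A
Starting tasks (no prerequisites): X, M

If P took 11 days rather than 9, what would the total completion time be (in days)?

Actual critical path: X→P→A = 2+9+7 = 18 ⇒ 18 days.
P is on the critical path; changing it to 11 makes that path 20 days.
That remains the longest chain; total 20 days.

20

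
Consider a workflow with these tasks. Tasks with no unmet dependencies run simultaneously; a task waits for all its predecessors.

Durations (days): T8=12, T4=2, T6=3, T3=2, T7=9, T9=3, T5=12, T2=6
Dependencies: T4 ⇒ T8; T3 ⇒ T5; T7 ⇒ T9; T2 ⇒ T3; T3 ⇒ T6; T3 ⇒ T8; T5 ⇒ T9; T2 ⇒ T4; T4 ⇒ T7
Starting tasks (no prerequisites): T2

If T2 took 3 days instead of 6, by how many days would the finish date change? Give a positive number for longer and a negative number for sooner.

As given, the longest chain is T2→T3→T5→T9 = 6+2+12+3 = 23, so the finish is 23 days.
Since T2 is critical, the -3 change carries straight to that chain (now 20 days).
No other chain overtakes it, so the finish is 20 days.
Change in finish: 20 − 23 = -3 days.

-3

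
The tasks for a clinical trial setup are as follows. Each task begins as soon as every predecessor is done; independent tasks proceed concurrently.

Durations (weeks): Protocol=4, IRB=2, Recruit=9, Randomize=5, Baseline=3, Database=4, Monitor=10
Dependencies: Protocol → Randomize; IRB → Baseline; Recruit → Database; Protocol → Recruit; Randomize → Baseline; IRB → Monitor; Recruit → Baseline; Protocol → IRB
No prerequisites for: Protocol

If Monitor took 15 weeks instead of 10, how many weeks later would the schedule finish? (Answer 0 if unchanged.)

Baseline: Protocol→Recruit→Database = 4+9+4 = 17 → 17 weeks.
The longest path through Monitor is only 16 weeks, so Monitor has float 1.
The binding chain switches to Protocol→IRB→Monitor = 4+2+15 = 21; finish 21 weeks.
Change in finish: 21 − 17 = +4 weeks.

4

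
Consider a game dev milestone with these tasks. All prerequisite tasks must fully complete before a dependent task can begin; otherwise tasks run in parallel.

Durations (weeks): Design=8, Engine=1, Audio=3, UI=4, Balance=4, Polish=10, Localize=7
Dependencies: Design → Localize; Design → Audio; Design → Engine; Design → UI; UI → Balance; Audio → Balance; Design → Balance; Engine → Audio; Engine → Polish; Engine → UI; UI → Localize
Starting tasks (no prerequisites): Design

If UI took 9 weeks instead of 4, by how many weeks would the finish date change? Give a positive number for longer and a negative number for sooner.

Actual critical path: Design→Engine→UI→Localize = 8+1+4+7 = 20 ⇒ 20 weeks.
UI is on the critical path; changing it to 9 makes that path 25 weeks.
The critical path is still Design→Engine→UI→Localize; finish is now 25 weeks.
Change in finish: 25 − 20 = +5 weeks.

5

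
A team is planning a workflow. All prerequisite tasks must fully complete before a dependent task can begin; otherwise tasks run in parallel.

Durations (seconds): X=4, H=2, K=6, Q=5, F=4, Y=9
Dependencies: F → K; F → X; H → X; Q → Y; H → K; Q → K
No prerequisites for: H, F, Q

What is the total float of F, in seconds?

4

The longest chain is Q→Y = 5+9 = 14; overall finish 14 seconds.
F finishes as early as 4 and must finish by 8.
Float = 14 − 10 = 4.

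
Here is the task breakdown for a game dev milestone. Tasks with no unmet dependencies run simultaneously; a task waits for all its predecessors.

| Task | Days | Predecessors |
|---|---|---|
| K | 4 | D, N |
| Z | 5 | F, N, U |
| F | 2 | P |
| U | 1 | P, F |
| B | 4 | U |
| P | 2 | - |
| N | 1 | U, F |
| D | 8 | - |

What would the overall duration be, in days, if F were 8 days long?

17

Critical path before the change: D→K = 8+4 = 12 giving 12 days.
F has 1 day of float (longest path through it is 11).
Now P→F→U→N→Z = 2+8+1+1+5 = 17 is longest, so the finish becomes 17 days.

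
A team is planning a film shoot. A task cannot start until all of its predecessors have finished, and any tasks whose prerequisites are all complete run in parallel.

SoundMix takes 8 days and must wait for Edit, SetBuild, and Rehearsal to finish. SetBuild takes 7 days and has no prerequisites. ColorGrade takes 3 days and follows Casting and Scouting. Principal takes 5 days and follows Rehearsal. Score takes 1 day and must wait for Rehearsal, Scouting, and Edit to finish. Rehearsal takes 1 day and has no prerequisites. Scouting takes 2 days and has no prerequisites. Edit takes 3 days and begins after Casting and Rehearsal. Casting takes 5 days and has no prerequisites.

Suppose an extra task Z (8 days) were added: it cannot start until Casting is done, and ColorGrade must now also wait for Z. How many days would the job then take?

Originally the job takes 16 days.
With Z inserted, ColorGrade now waits for max(Casting, Scouting, Z).
New critical path: Casting→Z→ColorGrade = 5+8+3 = 16 ⇒ 16 days.

16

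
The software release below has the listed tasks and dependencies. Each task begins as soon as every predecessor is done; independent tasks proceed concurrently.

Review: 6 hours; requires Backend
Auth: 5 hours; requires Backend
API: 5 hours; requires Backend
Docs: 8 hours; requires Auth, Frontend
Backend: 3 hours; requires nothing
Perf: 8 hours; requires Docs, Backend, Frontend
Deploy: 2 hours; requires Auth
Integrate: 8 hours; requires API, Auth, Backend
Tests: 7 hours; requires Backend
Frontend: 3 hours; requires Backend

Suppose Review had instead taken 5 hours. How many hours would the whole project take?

Actual critical path: Backend→Auth→Docs→Perf = 3+5+8+8 = 24 ⇒ 24 hours.
The longest path through Review is only 9 hours, so Review has float 15.
No other chain overtakes it, so the finish is 24 hours.

24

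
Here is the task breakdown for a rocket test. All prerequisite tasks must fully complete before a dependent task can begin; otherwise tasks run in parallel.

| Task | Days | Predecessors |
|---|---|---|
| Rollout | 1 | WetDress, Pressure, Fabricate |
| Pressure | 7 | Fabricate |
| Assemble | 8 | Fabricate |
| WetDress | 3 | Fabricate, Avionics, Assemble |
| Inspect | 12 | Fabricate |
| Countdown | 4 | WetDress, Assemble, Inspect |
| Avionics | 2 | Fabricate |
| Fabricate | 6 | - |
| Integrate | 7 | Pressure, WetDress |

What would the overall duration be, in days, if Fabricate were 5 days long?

23

Baseline: Fabricate→Assemble→WetDress→Integrate = 6+8+3+7 = 24 → 24 days.
Fabricate lies on that path, so at 5 days the path becomes 23 days.
No other chain overtakes it, so the finish is 23 days.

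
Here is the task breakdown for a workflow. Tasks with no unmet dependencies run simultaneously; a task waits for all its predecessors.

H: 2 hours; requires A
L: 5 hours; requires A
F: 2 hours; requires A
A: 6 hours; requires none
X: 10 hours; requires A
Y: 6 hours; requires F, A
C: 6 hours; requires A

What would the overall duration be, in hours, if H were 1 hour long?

Critical path before the change: A→X = 6+10 = 16 giving 16 hours.
H is off the critical path — its longest chain is 8 hours, giving 8 of slack.
No other chain overtakes it, so the finish is 16 hours.

16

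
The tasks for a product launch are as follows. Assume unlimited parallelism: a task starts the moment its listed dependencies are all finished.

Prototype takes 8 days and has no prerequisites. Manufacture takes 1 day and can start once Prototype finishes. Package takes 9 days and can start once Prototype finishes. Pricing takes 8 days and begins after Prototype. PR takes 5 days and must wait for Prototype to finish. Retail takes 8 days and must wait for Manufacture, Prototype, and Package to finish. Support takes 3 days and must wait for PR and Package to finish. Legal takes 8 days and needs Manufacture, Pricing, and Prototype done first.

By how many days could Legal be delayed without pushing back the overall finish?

Prototype→Package→Retail = 8+9+8 = 25 sets the makespan at 25 days.
Longest path through Legal: 24 days (earliest finish 24, latest finish 25).
So Legal can slip 25 − 24 = 1 day.

1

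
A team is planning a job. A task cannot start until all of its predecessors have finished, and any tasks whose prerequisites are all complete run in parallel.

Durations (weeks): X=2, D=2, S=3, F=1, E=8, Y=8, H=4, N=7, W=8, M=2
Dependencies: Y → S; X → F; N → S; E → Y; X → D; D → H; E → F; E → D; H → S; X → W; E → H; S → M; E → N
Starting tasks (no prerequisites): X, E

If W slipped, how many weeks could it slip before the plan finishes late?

Critical path: E→Y→S→M = 8+8+3+2 = 21, so the finish is 21 weeks.
Longest path through W: 10 weeks (earliest finish 10, latest finish 21).
Float = 21 − 10 = 11.

11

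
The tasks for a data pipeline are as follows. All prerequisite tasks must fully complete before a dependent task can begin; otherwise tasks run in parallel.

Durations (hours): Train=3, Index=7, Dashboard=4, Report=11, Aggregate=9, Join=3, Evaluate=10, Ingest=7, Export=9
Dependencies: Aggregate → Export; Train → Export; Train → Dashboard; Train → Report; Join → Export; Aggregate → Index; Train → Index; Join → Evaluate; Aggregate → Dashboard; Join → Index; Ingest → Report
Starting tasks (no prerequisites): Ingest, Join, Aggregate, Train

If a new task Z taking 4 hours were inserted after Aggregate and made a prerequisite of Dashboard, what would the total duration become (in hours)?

18

Originally the schedule takes 18 hours.
With Z inserted, Dashboard now waits for max(Train, Aggregate, Z).
New critical path: Ingest→Report = 7+11 = 18 ⇒ 18 hours.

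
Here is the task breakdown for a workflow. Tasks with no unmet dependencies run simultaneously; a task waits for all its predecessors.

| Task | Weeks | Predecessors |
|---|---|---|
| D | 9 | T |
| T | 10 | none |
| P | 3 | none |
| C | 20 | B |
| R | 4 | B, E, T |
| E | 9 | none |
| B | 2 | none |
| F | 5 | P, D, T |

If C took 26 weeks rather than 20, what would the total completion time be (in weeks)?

28

Critical path before the change: T→D→F = 10+9+5 = 24 giving 24 weeks.
C has 2 weeks of float (longest path through it is 22).
The binding chain switches to B→C = 2+26 = 28; finish 28 weeks.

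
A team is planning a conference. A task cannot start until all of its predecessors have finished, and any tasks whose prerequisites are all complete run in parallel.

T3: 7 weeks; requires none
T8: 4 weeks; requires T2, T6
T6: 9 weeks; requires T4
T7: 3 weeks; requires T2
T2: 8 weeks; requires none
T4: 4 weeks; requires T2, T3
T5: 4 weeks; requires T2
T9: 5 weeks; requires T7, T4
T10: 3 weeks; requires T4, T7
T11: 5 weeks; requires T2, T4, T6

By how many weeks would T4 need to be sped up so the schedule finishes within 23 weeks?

3

Current finish: 26 weeks; target: 23.
T4 is on every critical path, so each week cut from T4 cuts the finish by one (this holds down to a finish of 23).
Need 26 − 23 = 3 weeks off T4 → T4 becomes 1 week, finish becomes 23.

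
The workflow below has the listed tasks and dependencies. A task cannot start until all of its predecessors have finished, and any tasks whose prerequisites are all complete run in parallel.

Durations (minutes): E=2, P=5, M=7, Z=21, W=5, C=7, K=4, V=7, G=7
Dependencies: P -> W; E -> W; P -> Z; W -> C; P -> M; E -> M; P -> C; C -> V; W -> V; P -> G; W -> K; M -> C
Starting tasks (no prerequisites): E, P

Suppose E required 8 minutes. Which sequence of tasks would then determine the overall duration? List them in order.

E, M, C, V

Critical path before the change: P→M→C→V = 5+7+7+7 = 26 giving 26 minutes.
E has 3 minutes of float (longest path through it is 23).
Now E→M→C→V = 8+7+7+7 = 29 is longest, so the finish becomes 29 minutes.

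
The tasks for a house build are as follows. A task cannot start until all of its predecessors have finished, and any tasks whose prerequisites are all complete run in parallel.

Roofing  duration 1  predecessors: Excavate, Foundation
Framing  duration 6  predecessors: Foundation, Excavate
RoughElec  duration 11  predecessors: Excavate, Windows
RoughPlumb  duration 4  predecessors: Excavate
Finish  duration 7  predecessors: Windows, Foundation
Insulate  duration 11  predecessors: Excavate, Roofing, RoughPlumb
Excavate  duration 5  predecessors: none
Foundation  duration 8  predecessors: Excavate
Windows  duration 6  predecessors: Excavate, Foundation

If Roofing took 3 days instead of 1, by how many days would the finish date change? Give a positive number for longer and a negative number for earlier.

0

As given, the longest chain is Excavate→Foundation→Windows→RoughElec = 5+8+6+11 = 30, so the finish is 30 days.
The longest path through Roofing is only 25 days, so Roofing has float 5.
That remains the longest chain; total 30 days.
Change in finish: 30 − 30 = +0 days.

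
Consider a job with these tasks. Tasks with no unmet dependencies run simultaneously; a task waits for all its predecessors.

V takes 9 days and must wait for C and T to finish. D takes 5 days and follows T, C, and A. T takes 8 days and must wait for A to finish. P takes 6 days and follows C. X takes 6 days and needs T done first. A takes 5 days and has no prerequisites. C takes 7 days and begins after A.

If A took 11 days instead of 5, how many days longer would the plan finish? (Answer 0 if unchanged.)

As given, the longest chain is A→T→V = 5+8+9 = 22, so the finish is 22 days.
A is on the critical path; changing it to 11 makes that path 28 days.
That remains the longest chain; total 28 days.
Change in finish: 28 − 22 = +6 days.

6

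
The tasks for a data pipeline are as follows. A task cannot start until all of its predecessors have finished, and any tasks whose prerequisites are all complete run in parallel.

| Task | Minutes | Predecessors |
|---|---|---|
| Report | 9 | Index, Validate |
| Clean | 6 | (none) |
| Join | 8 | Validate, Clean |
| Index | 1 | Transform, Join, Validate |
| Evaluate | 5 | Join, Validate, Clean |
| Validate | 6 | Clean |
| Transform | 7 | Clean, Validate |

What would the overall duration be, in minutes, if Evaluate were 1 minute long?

As given, the longest chain is Clean→Validate→Join→Index→Report = 6+6+8+1+9 = 30, so the finish is 30 minutes.
Evaluate has 5 minutes of float (longest path through it is 25).
The critical path is still Clean→Validate→Join→Index→Report; finish is now 30 minutes.

30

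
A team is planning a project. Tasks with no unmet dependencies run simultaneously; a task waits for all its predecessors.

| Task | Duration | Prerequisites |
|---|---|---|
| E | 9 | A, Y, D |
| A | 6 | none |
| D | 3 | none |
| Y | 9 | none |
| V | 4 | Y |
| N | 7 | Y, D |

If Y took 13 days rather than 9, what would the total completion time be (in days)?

22

Baseline: Y→E = 9+9 = 18 → 18 days.
Y lies on that path, so at 13 days the path becomes 22 days.
No other chain overtakes it, so the finish is 22 days.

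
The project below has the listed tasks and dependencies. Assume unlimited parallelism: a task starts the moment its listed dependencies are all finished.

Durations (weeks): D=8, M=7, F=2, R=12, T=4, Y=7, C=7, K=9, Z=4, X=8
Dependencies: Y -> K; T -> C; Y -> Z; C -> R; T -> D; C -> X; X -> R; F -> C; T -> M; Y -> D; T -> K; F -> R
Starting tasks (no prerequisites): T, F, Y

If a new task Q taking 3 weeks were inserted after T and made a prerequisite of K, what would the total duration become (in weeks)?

Originally the project takes 31 weeks.
With Q inserted, K now waits for max(T, Y, Q).
New critical path: T→C→X→R = 4+7+8+12 = 31 ⇒ 31 weeks.

31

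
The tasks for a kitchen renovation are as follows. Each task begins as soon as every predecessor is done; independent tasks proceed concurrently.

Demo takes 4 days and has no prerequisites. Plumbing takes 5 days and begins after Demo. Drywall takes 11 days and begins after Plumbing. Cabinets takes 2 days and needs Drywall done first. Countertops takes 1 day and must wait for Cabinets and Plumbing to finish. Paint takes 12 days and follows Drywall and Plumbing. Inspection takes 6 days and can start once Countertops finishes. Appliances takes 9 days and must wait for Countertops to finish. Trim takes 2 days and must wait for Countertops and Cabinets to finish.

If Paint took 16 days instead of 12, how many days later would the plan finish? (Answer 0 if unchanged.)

4

As given, the longest chain is Demo→Plumbing→Drywall→Paint = 4+5+11+12 = 32, so the finish is 32 days.
Paint is on the critical path; changing it to 16 makes that path 36 days.
No other chain overtakes it, so the finish is 36 days.
Change in finish: 36 − 32 = +4 days.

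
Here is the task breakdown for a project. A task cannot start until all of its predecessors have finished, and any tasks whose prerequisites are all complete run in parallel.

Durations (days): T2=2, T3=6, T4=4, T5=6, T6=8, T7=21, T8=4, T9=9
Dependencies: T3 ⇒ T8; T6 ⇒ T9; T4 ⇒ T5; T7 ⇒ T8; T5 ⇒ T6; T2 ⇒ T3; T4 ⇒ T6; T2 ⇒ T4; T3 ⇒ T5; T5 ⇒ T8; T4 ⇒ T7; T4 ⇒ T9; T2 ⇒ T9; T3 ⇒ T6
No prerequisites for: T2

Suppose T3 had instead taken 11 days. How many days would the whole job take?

Actual critical path: T2→T3→T5→T6→T9 = 2+6+6+8+9 = 31 ⇒ 31 days.
T3 lies on that path, so at 11 days the path becomes 36 days.
The critical path is still T2→T3→T5→T6→T9; finish is now 36 days.

36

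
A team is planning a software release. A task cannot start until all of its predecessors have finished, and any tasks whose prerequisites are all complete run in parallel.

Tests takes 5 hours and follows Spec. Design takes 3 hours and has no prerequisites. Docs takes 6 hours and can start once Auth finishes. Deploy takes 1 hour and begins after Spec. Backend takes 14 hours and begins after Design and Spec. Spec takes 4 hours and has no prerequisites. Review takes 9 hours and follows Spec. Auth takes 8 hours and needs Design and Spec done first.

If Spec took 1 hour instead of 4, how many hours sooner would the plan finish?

The binding path is Spec→Backend = 4+14 = 18; finish at 18 hours.
Spec lies on that path, so at 1 hour the path becomes 15 hours.
The binding chain switches to Design→Backend = 3+14 = 17; finish 17 hours.
Change in finish: 17 − 18 = -1 hours.

1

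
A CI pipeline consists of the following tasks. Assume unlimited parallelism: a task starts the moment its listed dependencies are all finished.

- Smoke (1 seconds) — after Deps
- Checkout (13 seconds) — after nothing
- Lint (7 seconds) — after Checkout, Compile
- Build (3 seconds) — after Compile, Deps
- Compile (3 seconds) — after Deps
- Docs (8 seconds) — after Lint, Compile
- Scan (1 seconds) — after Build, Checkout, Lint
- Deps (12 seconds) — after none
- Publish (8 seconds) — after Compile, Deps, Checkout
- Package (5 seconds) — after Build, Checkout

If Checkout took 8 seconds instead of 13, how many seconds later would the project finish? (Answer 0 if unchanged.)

The binding path is Deps→Compile→Lint→Docs = 12+3+7+8 = 30; finish at 30 seconds.
The longest path through Checkout is only 28 seconds, so Checkout has float 2.
That remains the longest chain; total 30 seconds.
Change in finish: 30 − 30 = +0 seconds.

0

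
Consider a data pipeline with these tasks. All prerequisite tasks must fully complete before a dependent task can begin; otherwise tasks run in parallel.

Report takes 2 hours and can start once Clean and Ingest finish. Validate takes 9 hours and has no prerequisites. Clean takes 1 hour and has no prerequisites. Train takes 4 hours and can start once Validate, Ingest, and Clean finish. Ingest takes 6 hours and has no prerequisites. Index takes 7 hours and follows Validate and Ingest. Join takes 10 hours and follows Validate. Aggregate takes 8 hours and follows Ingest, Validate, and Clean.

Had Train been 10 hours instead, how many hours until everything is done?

19

The binding path is Validate→Join = 9+10 = 19; finish at 19 hours.
Train is off the critical path — its longest chain is 13 hours, giving 6 of slack.
No other chain overtakes it, so the finish is 19 hours.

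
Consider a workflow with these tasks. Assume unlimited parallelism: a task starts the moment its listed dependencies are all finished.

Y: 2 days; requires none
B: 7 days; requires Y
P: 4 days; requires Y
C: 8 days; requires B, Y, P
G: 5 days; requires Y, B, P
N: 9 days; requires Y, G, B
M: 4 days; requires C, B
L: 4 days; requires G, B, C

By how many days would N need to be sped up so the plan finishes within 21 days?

2

Current finish: 23 days; target: 21.
N is on every critical path, so each day cut from N cuts the finish by one (this holds down to a finish of 21).
Need 23 − 21 = 2 days off N → N becomes 7 days, finish becomes 21.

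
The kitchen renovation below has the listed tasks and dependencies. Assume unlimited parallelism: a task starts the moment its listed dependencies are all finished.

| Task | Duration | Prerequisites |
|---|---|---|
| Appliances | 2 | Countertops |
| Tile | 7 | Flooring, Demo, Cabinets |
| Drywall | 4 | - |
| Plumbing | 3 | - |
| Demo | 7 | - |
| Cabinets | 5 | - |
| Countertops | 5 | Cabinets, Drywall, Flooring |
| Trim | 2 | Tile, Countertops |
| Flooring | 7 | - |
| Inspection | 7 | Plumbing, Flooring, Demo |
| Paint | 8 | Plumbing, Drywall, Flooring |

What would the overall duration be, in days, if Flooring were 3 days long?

16

As given, the longest chain is Flooring→Tile→Trim = 7+7+2 = 16, so the finish is 16 days.
Flooring lies on that path, so at 3 days the path becomes 12 days.
The binding chain switches to Demo→Tile→Trim = 7+7+2 = 16; finish 16 days.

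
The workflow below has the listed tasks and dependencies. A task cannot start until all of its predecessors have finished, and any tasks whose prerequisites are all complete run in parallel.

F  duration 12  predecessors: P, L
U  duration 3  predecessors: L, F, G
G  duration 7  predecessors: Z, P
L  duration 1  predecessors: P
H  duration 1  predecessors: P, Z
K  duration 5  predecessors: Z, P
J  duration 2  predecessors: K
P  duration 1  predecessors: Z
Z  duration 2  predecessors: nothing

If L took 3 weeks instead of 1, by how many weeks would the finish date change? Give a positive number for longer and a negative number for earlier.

The binding path is Z→P→L→F→U = 2+1+1+12+3 = 19; finish at 19 weeks.
Since L is critical, the +2 change carries straight to that chain (now 21 weeks).
That remains the longest chain; total 21 weeks.
Change in finish: 21 − 19 = +2 weeks.

2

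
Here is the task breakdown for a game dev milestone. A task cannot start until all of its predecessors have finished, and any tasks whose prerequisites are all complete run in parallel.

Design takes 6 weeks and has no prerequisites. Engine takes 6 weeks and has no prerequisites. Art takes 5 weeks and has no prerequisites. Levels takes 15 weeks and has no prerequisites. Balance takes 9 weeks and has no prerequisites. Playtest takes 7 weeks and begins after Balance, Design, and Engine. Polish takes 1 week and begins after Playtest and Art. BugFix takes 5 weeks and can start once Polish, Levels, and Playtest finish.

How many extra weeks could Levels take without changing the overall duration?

2

The longest chain is Balance→Playtest→Polish→BugFix = 9+7+1+5 = 22; overall finish 22 weeks.
The longest chain containing Levels totals 20 weeks.
Slack of Levels = 2 − 0 = 2 weeks.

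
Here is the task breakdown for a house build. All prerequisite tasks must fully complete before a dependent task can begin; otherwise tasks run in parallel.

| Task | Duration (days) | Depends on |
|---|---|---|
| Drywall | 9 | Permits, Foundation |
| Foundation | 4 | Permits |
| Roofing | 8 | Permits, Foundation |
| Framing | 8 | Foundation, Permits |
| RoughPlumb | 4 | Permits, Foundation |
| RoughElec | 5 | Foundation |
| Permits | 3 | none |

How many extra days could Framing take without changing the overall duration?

Critical path: Permits→Foundation→Drywall = 3+4+9 = 16, so the finish is 16 days.
The longest chain containing Framing totals 15 days.
So Framing can slip 16 − 15 = 1 day.

1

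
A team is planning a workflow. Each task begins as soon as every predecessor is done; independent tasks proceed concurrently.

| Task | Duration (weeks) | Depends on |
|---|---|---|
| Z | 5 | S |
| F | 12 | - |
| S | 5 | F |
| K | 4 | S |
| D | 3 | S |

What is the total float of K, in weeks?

The longest chain is F→S→Z = 12+5+5 = 22; overall finish 22 weeks.
Longest path through K: 21 weeks (earliest finish 21, latest finish 22).
So K can slip 22 − 21 = 1 week.

1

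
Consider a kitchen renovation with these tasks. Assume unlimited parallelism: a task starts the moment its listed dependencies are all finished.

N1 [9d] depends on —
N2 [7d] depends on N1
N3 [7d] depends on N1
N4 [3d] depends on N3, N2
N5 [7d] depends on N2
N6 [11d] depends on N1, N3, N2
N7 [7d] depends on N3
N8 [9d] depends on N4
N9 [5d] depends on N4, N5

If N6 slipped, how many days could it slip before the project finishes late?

1

N1→N2→N4→N8 = 9+7+3+9 = 28 sets the makespan at 28 days.
Longest path through N6: 27 days (earliest finish 27, latest finish 28).
Float = 28 − 27 = 1.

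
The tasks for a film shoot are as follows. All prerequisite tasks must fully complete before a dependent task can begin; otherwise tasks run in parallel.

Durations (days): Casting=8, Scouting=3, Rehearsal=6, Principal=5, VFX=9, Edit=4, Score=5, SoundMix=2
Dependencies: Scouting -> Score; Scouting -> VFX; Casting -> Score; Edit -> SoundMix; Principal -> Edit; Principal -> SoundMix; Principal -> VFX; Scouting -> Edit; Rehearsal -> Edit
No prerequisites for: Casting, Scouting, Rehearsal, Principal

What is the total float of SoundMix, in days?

2

Critical path: Principal→VFX = 5+9 = 14, so the finish is 14 days.
SoundMix finishes as early as 12 and must finish by 14.
So SoundMix can slip 14 − 12 = 2 days.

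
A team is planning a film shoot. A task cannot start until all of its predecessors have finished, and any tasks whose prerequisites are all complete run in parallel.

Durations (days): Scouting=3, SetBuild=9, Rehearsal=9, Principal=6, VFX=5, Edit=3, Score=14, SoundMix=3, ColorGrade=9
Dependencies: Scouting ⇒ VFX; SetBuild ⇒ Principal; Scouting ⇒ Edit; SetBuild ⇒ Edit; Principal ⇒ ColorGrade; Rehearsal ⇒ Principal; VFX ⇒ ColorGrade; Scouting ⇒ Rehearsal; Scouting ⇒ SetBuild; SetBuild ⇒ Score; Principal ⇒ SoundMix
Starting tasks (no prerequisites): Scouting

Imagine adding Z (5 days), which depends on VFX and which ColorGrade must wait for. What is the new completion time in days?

Originally the project takes 27 days.
With Z inserted, ColorGrade now waits for max(VFX, Principal, Z).
New critical path: Scouting→SetBuild→Principal→ColorGrade = 3+9+6+9 = 27 ⇒ 27 days.

27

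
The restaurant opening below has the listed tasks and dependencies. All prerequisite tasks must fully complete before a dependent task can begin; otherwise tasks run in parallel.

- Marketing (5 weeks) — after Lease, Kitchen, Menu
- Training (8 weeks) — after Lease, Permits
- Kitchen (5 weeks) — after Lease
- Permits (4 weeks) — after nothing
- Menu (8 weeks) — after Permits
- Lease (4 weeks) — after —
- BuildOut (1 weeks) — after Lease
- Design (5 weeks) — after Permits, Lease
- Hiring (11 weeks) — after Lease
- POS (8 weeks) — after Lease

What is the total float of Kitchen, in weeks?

3

Critical path: Permits→Menu→Marketing = 4+8+5 = 17, so the finish is 17 weeks.
Longest path through Kitchen: 14 weeks (earliest finish 9, latest finish 12).
Float = 17 − 14 = 3.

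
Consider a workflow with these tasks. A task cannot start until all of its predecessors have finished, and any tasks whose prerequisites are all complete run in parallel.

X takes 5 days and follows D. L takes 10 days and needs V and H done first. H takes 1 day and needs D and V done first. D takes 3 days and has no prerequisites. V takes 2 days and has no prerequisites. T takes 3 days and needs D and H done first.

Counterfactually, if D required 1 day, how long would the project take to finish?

The binding path is D→H→L = 3+1+10 = 14; finish at 14 days.
D lies on that path, so at 1 day the path becomes 12 days.
New critical path: V→H→L = 2+1+10 = 13 ⇒ 13 days.

13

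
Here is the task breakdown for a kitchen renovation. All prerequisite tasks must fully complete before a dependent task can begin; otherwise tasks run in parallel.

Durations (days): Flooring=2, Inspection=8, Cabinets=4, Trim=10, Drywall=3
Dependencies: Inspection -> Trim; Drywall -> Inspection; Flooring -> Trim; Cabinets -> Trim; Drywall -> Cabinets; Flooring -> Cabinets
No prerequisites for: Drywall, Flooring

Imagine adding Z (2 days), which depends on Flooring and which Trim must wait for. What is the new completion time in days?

Originally the plan takes 21 days.
With Z inserted, Trim now waits for max(Flooring, Cabinets, Inspection, Z).
New critical path: Drywall→Inspection→Trim = 3+8+10 = 21 ⇒ 21 days.

21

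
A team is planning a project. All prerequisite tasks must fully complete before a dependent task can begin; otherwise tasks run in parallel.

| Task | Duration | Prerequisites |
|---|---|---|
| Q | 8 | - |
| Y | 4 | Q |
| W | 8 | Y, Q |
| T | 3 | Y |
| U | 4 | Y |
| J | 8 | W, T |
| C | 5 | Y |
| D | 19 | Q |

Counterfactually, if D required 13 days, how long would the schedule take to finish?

Critical path before the change: Q→Y→W→J = 8+4+8+8 = 28 giving 28 days.
D is off the critical path — its longest chain is 27 days, giving 1 of slack.
That remains the longest chain; total 28 days.

28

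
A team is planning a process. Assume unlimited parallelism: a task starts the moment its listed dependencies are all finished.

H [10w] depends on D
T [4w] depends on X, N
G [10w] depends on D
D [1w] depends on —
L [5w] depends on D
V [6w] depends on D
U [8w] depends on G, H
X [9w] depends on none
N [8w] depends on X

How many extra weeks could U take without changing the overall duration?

2

X→N→T = 9+8+4 = 21 sets the makespan at 21 weeks.
The longest chain containing U totals 19 weeks.
Slack of U = 13 − 11 = 2 weeks.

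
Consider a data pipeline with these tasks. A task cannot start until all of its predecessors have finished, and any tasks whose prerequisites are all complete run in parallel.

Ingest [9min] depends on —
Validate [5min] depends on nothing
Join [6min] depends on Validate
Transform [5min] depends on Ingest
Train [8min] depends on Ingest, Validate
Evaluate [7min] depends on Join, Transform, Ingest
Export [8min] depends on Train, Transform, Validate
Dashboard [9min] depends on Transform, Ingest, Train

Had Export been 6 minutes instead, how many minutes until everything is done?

As given, the longest chain is Ingest→Train→Dashboard = 9+8+9 = 26, so the finish is 26 minutes.
The longest path through Export is only 25 minutes, so Export has float 1.
The critical path is still Ingest→Train→Dashboard; finish is now 26 minutes.

26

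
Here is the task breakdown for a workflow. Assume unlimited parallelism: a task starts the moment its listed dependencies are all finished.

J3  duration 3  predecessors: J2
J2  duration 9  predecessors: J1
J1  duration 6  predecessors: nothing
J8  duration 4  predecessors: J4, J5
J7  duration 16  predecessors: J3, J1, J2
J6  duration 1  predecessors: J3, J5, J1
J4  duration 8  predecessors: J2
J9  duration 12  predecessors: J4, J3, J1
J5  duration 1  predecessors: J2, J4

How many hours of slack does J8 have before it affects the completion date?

Critical path: J1→J2→J4→J9 = 6+9+8+12 = 35, so the finish is 35 hours.
The longest chain containing J8 totals 28 hours.
So J8 can slip 35 − 28 = 7 hours.

7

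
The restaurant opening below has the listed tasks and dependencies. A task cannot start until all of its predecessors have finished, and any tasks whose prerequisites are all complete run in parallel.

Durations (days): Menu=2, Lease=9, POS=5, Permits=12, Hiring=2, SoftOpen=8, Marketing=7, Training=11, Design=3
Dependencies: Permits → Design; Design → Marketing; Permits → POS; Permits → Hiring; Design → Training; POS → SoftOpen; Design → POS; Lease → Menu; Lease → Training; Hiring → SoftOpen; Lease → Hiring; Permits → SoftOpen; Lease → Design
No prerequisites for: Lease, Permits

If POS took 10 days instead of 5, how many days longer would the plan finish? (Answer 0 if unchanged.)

As given, the longest chain is Permits→Design→POS→SoftOpen = 12+3+5+8 = 28, so the finish is 28 days.
POS is on the critical path; changing it to 10 makes that path 33 days.
The critical path is still Permits→Design→POS→SoftOpen; finish is now 33 days.
Change in finish: 33 − 28 = +5 days.

5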